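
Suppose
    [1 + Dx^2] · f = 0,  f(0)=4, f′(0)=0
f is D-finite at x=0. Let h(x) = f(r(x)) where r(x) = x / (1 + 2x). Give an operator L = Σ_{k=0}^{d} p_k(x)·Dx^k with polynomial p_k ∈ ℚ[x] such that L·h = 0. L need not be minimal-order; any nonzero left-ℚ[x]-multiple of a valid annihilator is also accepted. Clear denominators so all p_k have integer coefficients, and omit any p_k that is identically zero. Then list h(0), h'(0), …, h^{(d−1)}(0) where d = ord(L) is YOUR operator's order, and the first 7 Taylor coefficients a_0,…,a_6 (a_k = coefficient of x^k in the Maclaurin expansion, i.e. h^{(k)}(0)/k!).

L = 1 + (4 + 24·x + 48·x^2 + 32·x^3)·Dx + (1 + 8·x + 24·x^2 + 32·x^3 + 16·x^4)·Dx^2  (order 2).
h: a_k = 4, 0, -2, 8, -143/6, 188/3, -27601/180, …
ICs: h(0) = 4, h′(0) = 0.

f: a_k = 4, 0, -2, 0, 1/6, 0, -1/180, …
L₀ from L_f via x↦r, Dx↦r'^{-1}Dx.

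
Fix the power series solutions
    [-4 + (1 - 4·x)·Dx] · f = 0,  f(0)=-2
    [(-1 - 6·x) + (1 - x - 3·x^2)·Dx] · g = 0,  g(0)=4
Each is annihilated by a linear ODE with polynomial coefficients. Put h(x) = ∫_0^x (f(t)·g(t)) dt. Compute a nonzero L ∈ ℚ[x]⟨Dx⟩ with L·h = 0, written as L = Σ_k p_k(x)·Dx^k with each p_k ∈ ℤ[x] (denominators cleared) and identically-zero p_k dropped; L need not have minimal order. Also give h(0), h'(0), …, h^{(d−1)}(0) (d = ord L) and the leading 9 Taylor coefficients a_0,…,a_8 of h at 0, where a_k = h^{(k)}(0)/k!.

f: a_k = -2, -8, -32, -128, -512, -2048, -8192, -32768, -131072, …
g: a_k = 4, 4, 16, 28, 76, 160, 388, 868, 2032, …
f·g: L₀ = L_f ⊗_s L_g, ord ≤ 1·1.
∫: right-multiply L₀ by Dx.
L = (-5 + 2·x + 36·x^2)·Dx + (1 - 5·x + x^2 + 12·x^3)·Dx^2  (order 2).
h: a_k = 0, -8, -20, -64, -206, -3448/5, -2352, -57224/7, -28829, …
ICs: h(0) = 0, h′(0) = -8.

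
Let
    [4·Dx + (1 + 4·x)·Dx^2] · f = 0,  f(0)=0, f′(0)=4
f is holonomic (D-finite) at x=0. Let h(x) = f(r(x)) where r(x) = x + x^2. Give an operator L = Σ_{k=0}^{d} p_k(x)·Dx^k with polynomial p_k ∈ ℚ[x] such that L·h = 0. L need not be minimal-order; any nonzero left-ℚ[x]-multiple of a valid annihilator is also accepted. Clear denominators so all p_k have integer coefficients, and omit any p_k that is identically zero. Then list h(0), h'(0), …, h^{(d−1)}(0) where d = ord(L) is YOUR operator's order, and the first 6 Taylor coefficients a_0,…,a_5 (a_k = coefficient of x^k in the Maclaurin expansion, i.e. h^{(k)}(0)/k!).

f: a_k = 0, 4, -8, 64/3, -64, 1024/5, …
h₀=f(r): pull back L_f along r ⇒ L₀.
L = 2·Dx + (1 + 2·x)·Dx^2  (order 2).
h: a_k = 0, 4, -4, 16/3, -8, 64/5, …
ICs: h(0) = 0, h′(0) = 4.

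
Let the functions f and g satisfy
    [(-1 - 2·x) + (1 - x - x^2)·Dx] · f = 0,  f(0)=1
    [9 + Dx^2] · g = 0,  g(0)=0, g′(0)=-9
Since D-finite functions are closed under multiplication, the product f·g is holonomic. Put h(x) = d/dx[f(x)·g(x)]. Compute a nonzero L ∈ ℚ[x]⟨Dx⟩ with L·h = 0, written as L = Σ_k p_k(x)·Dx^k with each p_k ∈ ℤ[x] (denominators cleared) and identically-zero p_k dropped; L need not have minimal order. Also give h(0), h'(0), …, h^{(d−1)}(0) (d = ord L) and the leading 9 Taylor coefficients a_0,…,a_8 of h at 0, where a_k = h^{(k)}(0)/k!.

f: a_k = 1, 1, 2, 3, 5, 8, 13, 21, 34, …
g: a_k = 0, -9, 0, 27/2, 0, -243/40, 0, 729/560, 0, …
h₀=f·g: eliminate ⇒ L₀, order ≤ 1·2.
h=h₀': d/dx-closure on L₀ ⇒ L.
L = (3 - 162·x - 81·x^2 + 162·x^3 + 81·x^4) + (-12 - 6·x + 54·x^2 + 36·x^3)·Dx + (7 - 16·x - 7·x^2 + 18·x^3 + 9·x^4)·Dx^2  (order 2).
h: a_k = -9, -18, -27/2, -54, -963/8, -4509/20, -6759/16, -54837/70, -1277613/896, …
ICs: h(0) = -9, h′(0) = -18.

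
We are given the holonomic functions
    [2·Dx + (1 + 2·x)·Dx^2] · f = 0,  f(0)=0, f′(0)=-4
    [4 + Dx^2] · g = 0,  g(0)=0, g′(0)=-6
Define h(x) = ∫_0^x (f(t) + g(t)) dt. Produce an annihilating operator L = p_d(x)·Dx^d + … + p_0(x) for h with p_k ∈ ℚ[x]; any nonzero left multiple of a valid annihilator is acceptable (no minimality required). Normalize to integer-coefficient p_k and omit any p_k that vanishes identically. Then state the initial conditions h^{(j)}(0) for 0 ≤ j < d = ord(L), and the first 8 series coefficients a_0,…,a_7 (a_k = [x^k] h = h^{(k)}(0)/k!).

f: a_k = 0, -4, 4, -16/3, 8, -64/5, 64/3, -256/7, …
g: a_k = 0, -6, 0, 4, 0, -4/5, 0, 8/105, …
L₀ := lclm(L_f,L_g); ord L₀ ≤ 2+2.
h=∫h₀ ⇒ L = L₀·Dx.
L = (56 + 32·x + 32·x^2)·Dx^2 + (12 + 40·x + 48·x^2 + 32·x^3)·Dx^3 + (14 + 8·x + 8·x^2)·Dx^4 + (3 + 10·x + 12·x^2 + 8·x^3)·Dx^5  (order 5).
h: a_k = 0, 0, -5, 4/3, -1/3, 8/5, -34/15, 64/21, …
ICs: h(0) = 0, h′(0) = 0, h′′(0) = -10, h′′′(0) = 8, h′′′′(0) = -8.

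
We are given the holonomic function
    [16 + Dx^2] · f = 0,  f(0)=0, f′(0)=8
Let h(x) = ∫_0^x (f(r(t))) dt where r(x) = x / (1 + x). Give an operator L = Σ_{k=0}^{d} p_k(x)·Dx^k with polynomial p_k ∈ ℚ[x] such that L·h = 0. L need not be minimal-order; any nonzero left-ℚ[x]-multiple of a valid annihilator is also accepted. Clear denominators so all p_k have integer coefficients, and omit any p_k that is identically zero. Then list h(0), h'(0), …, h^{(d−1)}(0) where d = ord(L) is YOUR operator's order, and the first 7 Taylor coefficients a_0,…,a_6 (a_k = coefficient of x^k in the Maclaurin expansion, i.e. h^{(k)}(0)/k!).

L = 16·Dx + (2 + 6·x + 6·x^2 + 2·x^3)·Dx^2 + (1 + 4·x + 6·x^2 + 4·x^3 + x^4)·Dx^3  (order 3).
h: a_k = 0, 0, 4, -8/3, -10/3, 56/5, -772/45, …
ICs: h(0) = 0, h′(0) = 0, h′′(0) = 8.

f: a_k = 0, 8, 0, -64/3, 0, 256/15, 0, …
f∘r: x↦r, Dx↦Dx/r' in L_f ⇒ L₀.
∫: right-multiply L₀ by Dx.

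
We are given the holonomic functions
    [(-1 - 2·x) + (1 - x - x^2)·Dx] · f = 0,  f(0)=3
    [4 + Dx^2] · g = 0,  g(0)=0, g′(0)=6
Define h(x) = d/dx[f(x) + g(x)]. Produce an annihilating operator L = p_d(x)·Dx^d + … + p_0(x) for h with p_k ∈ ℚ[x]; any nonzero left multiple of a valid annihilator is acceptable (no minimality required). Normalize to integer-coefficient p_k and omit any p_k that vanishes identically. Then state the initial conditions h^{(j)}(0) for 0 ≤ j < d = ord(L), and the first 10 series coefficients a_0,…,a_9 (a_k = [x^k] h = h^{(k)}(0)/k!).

f: a_k = 3, 3, 6, 9, 15, 24, 39, 63, 102, 165, …
g: a_k = 0, 6, 0, -4, 0, 4/5, 0, -8/105, 0, 4/945, …
f+g: L₀ = lclm(L_f,L_g), ord ≤ 1+2.
h=h₀': d/dx-closure on L₀ ⇒ L.
L = (272 + 704·x + 880·x^2 + 400·x^3 + 320·x^4 + 144·x^5 + 48·x^6) + (-44 - 52·x + 108·x^2 + 80·x^3 + 40·x^4 + 72·x^5 + 56·x^6 + 16·x^7)·Dx + (68 + 176·x + 220·x^2 + 100·x^3 + 80·x^4 + 36·x^5 + 12·x^6)·Dx^2 + (-11 - 13·x + 27·x^2 + 20·x^3 + 10·x^4 + 18·x^5 + 14·x^6 + 4·x^7)·Dx^3  (order 3).
h: a_k = 9, 12, 15, 60, 124, 234, 6607/15, 816, 155929/105, 2670, …
ICs: h(0) = 9, h′(0) = 12, h′′(0) = 30.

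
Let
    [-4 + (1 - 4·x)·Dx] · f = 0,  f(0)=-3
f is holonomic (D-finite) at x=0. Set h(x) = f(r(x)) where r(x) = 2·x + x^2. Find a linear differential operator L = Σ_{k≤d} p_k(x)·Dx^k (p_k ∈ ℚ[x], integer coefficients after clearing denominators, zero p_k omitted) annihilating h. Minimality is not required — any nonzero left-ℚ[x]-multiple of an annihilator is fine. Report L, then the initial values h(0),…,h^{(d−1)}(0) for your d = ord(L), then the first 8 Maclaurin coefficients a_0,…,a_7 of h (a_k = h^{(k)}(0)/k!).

f: a_k = -3, -12, -48, -192, -768, -3072, -12288, -49152, …
f∘r: x↦r, Dx↦Dx/r' in L_f ⇒ L₀.
L = (8 + 8·x) + (-1 + 8·x + 4·x^2)·Dx  (order 1).
h: a_k = -3, -24, -204, -1728, -14640, -124032, -1050816, -8902656, …
ICs: h(0) = -3.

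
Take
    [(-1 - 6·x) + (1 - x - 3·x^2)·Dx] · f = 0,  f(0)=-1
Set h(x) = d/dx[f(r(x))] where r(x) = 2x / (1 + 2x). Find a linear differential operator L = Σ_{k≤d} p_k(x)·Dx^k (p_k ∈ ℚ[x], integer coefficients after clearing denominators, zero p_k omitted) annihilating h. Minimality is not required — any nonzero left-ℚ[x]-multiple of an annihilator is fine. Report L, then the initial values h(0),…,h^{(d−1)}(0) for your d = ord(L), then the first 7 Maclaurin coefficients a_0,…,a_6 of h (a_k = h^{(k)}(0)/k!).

L = (12 + 72·x + 576·x^2 + 672·x^3) + (-1 - 18·x - 48·x^2 + 136·x^3 + 336·x^4)·Dx  (order 1).
h: a_k = -2, -24, 0, -576, 1440, -13824, 56448, …
ICs: h(0) = -2.

f: a_k = -1, -1, -4, -7, -19, -40, -97, …
Change of var in L_f (x↦r) gives L₀.
h=h₀': d/dx-closure on L₀ ⇒ L.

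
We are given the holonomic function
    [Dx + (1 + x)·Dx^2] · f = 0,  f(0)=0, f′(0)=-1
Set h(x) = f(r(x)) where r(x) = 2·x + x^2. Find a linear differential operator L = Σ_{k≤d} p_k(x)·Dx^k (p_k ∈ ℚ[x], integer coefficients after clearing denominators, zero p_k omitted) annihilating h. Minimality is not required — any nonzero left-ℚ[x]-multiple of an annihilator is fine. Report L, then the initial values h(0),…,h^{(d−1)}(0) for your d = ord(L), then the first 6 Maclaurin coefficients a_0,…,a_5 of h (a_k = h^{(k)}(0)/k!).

L = Dx + (1 + x)·Dx^2  (order 2).
h: a_k = 0, -2, 1, -2/3, 1/2, -2/5, …
ICs: h(0) = 0, h′(0) = -2.

f: a_k = 0, -1, 1/2, -1/3, 1/4, -1/5, …
h₀=f(r): pull back L_f along r ⇒ L₀.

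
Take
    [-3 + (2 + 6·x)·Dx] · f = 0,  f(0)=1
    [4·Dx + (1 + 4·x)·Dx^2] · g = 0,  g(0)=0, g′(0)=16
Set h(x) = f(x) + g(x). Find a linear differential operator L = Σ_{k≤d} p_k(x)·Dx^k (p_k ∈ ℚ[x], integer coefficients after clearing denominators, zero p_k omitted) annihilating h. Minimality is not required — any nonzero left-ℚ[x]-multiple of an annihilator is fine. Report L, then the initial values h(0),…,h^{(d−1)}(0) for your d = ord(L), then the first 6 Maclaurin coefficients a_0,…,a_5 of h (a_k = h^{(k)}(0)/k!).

f: a_k = 1, 3/2, -9/8, 27/16, -405/128, 1701/256, …
g: a_k = 0, 16, -32, 256/3, -256, 4096/5, …
Sum ⇒ L₀ = lclm(L_f,L_g) in ℚ(x)⟨Dx⟩.
L = (84 + 144·x)·Dx + (101 + 552·x + 720·x^2)·Dx^2 + (10 + 94·x + 288·x^2 + 288·x^3)·Dx^3  (order 3).
h: a_k = 1, 35/2, -265/8, 4177/48, -33173/128, 1057081/1280, …
ICs: h(0) = 1, h′(0) = 35/2, h′′(0) = -265/4.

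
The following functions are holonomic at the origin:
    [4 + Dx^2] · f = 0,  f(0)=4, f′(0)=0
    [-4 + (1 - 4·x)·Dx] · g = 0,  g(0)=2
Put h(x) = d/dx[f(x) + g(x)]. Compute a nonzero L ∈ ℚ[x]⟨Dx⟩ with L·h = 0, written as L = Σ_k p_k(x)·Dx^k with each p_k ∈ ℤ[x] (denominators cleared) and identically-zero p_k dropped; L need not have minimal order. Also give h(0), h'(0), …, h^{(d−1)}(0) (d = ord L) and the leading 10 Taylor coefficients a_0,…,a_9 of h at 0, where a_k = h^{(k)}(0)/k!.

L = (1568 - 256·x + 512·x^2) + (-100 + 432·x - 192·x^2 + 256·x^3)·Dx + (392 - 64·x + 128·x^2)·Dx^2 + (-25 + 108·x - 48·x^2 + 64·x^3)·Dx^3  (order 3).
h: a_k = 8, 48, 384, 6176/3, 10240, 737248/15, 229376, 330301504/315, 4718592, 59454259168/2835, …
ICs: h(0) = 8, h′(0) = 48, h′′(0) = 768.

f: a_k = 4, 0, -8, 0, 8/3, 0, -16/45, 0, 8/315, 0, …
g: a_k = 2, 8, 32, 128, 512, 2048, 8192, 32768, 131072, 524288, …
f+g: L₀ = lclm(L_f,L_g), ord ≤ 2+1.
Differentiate: ansatz ord ≤ ord L₀ ⇒ L.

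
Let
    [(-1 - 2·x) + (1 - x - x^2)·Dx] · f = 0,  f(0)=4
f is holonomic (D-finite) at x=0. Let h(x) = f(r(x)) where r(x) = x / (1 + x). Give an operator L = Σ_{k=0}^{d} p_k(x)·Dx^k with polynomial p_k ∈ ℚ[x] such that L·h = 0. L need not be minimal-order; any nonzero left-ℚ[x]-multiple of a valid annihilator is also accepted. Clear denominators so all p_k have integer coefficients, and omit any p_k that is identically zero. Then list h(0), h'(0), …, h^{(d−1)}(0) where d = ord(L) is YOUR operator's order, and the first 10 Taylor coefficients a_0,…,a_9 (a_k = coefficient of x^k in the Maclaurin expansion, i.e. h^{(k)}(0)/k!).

f: a_k = 4, 4, 8, 12, 20, 32, 52, 84, 136, 220, …
h₀=f(r): pull back L_f along r ⇒ L₀.
L = (1 + 3·x) + (-1 - 2·x + x^3)·Dx  (order 1).
h: a_k = 4, 4, 4, 0, 4, -4, 8, -12, 20, -32, …
ICs: h(0) = 4.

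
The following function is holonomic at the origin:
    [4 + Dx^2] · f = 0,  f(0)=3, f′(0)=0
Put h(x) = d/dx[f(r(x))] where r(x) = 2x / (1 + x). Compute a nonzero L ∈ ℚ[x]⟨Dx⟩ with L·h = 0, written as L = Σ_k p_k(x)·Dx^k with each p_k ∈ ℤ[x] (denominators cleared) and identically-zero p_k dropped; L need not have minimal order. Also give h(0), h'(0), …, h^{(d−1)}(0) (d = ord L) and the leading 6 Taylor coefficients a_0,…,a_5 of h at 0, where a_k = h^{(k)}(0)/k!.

f: a_k = 3, 0, -6, 0, 2, 0, …
f∘r: x↦r, Dx↦Dx/r' in L_f ⇒ L₀.
Differentiate: ansatz ord ≤ ord L₀ ⇒ L.
L = (22 + 12·x + 6·x^2) + (6 + 18·x + 18·x^2 + 6·x^3)·Dx + (1 + 4·x + 6·x^2 + 4·x^3 + x^4)·Dx^2  (order 2).
h: a_k = 0, -48, 144, -160, -160, 5488/5, …
ICs: h(0) = 0, h′(0) = -48.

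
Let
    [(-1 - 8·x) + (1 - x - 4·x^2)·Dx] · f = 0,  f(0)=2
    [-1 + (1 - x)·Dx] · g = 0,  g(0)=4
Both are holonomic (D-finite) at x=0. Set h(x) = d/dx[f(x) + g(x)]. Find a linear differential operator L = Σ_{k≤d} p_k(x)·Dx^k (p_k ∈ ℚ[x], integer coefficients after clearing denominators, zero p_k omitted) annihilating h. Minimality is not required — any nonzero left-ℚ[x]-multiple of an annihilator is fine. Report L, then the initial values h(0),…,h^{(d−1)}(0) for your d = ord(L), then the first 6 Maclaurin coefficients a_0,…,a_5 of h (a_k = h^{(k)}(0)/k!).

L = (-6 - 96·x - 384·x^3 + 96·x^4) + (6 + 42·x - 24·x^2 + 144·x^3 - 372·x^4 + 96·x^5)·Dx + (-1 + 2·x - 9·x^2 + 24·x^3 + 28·x^4 - 60·x^5 + 16·x^6)·Dx^2  (order 2).
h: a_k = 6, 28, 66, 248, 670, 2196, …
ICs: h(0) = 6, h′(0) = 28.

f: a_k = 2, 2, 10, 18, 58, 130, …
g: a_k = 4, 4, 4, 4, 4, 4, …
Weyl lclm of L_f,L_g ⇒ L₀ (ord ≤ 2).
h=h₀': d/dx-closure on L₀ ⇒ L.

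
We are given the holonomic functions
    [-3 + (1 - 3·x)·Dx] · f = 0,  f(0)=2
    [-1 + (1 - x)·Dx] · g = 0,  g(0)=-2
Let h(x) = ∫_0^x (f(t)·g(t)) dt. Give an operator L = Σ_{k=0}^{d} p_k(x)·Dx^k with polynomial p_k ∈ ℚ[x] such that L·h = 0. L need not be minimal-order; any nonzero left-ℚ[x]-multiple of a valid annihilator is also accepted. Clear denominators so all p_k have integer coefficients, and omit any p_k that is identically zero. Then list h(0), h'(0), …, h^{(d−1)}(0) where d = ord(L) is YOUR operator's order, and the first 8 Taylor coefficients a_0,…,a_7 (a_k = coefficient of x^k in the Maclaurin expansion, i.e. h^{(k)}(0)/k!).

L = (-4 + 6·x)·Dx + (1 - 4·x + 3·x^2)·Dx^2  (order 2).
h: a_k = 0, -4, -8, -52/3, -40, -484/5, -728/3, -4372/7, …
ICs: h(0) = 0, h′(0) = -4.

f: a_k = 2, 6, 18, 54, 162, 486, 1458, 4374, …
g: a_k = -2, -2, -2, -2, -2, -2, -2, -2, …
Sym-product of L_f,L_g gives L₀ (≤ ord 1).
h=∫₀ˣh₀: take L = L₀·Dx.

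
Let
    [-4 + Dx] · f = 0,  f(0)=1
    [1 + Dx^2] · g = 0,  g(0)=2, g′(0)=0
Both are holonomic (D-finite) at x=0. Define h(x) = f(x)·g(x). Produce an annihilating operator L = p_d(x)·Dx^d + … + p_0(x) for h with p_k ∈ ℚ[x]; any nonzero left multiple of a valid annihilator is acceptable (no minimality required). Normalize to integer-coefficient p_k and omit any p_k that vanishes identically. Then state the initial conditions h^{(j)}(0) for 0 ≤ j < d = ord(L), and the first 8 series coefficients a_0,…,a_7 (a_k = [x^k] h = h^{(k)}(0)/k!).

f: a_k = 1, 4, 8, 32/3, 32/3, 128/15, 256/45, 1024/315, …
g: a_k = 2, 0, -1, 0, 1/12, 0, -1/360, 0, …
Sym-product of L_f,L_g gives L₀ (≤ ord 2).
L = 17 - 8·Dx + Dx^2  (order 2).
h: a_k = 2, 8, 15, 52/3, 161/12, 101/15, 11/8, -727/630, …
ICs: h(0) = 2, h′(0) = 8.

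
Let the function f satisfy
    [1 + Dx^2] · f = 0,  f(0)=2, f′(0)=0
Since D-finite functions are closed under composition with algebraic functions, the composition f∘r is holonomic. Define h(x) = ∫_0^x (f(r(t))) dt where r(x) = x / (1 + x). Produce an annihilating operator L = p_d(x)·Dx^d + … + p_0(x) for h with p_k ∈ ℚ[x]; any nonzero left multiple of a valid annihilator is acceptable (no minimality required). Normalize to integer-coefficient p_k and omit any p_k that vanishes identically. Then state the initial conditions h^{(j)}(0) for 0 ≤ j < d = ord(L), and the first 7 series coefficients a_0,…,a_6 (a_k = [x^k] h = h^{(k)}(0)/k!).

L = Dx + (2 + 6·x + 6·x^2 + 2·x^3)·Dx^2 + (1 + 4·x + 6·x^2 + 4·x^3 + x^4)·Dx^3  (order 3).
h: a_k = 0, 2, 0, -1/3, 1/2, -7/12, 11/18, …
ICs: h(0) = 0, h′(0) = 2, h′′(0) = 0.

f: a_k = 2, 0, -1, 0, 1/12, 0, -1/360, …
f∘r: x↦r, Dx↦Dx/r' in L_f ⇒ L₀.
h=∫h₀ ⇒ L = L₀·Dx.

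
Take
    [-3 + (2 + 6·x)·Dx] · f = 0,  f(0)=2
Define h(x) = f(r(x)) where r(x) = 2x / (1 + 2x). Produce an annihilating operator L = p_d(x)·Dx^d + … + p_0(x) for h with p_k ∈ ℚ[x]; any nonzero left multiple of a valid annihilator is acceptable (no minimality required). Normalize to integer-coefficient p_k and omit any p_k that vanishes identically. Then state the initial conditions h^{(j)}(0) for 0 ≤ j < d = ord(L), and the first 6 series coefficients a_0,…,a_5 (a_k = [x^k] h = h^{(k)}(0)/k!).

f: a_k = 2, 3, -9/4, 27/8, -405/64, 1701/128, …
Change of var in L_f (x↦r) gives L₀.
L = -3 + (1 + 10·x + 16·x^2)·Dx  (order 1).
h: a_k = 2, 6, -21, 87, -1677/4, 9069/4, …
ICs: h(0) = 2.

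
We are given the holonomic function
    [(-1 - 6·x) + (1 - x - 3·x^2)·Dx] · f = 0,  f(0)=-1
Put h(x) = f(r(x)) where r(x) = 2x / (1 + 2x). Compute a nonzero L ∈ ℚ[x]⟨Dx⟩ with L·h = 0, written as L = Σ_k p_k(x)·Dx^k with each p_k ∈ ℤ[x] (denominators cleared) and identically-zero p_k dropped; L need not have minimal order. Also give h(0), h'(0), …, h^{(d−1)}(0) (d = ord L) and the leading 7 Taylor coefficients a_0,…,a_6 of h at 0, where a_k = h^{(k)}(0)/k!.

f: a_k = -1, -1, -4, -7, -19, -40, -97, …
f∘r: x↦r, Dx↦Dx/r' in L_f ⇒ L₀.
L = (2 + 28·x) + (-1 - 4·x + 8·x^2 + 24·x^3)·Dx  (order 1).
h: a_k = -1, -2, -12, 0, -144, 288, -2304, …
ICs: h(0) = -1.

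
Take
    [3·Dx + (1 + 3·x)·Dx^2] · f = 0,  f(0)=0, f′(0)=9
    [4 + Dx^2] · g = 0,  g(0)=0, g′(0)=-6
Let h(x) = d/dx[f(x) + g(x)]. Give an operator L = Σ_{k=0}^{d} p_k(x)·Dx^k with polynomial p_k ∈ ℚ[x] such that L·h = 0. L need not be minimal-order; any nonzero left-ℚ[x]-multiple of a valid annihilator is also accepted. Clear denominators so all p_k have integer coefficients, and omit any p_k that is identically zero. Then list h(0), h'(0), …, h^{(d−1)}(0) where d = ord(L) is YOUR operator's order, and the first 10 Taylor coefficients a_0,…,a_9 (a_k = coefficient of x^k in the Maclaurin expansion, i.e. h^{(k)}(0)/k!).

L = (348 + 144·x + 216·x^2) + (44 + 180·x + 216·x^2 + 216·x^3)·Dx + (87 + 36·x + 54·x^2)·Dx^2 + (11 + 45·x + 54·x^2 + 54·x^3)·Dx^3  (order 3).
h: a_k = 3, -27, 93, -243, 725, -2187, 98423/15, -19683, 6200141/105, -177147, …
ICs: h(0) = 3, h′(0) = -27, h′′(0) = 186.

f: a_k = 0, 9, -27/2, 27, -243/4, 729/5, -729/2, 6561/7, -19683/8, 6561, …
g: a_k = 0, -6, 0, 4, 0, -4/5, 0, 8/105, 0, -4/945, …
L₀ := lclm(L_f,L_g); ord L₀ ≤ 2+2.
h₀' ⇒ L via d/dx closure of L₀.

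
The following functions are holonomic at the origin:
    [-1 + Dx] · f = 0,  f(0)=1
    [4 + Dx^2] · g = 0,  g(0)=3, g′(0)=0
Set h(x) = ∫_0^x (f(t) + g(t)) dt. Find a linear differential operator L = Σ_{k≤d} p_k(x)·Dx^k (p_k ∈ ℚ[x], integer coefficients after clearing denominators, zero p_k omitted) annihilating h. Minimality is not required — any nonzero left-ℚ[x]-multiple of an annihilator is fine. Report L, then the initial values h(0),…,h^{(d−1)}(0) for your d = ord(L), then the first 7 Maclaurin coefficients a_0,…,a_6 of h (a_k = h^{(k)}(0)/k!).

L = -4·Dx + 4·Dx^2 - Dx^3 + Dx^4  (order 4).
h: a_k = 0, 4, 1/2, -11/6, 1/24, 49/120, 1/720, …
ICs: h(0) = 0, h′(0) = 4, h′′(0) = 1, h′′′(0) = -11.

f: a_k = 1, 1, 1/2, 1/6, 1/24, 1/120, 1/720, …
g: a_k = 3, 0, -6, 0, 2, 0, -4/15, …
h₀=f+g: left-lcm gives L₀, ord ≤ 3.
h=∫h₀ ⇒ L = L₀·Dx.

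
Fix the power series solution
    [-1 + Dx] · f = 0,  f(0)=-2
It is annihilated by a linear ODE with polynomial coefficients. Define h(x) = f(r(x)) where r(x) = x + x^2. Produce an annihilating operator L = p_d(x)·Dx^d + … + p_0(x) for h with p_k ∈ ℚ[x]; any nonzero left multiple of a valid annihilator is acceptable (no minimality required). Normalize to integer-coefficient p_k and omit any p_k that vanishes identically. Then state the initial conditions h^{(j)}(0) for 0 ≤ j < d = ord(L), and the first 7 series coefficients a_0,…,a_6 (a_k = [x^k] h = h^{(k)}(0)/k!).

f: a_k = -2, -2, -1, -1/3, -1/12, -1/60, -1/360, …
L₀ from L_f via x↦r, Dx↦r'^{-1}Dx.
L = (-1 - 2·x) + Dx  (order 1).
h: a_k = -2, -2, -3, -7/3, -25/12, -27/20, -331/360, …
ICs: h(0) = -2.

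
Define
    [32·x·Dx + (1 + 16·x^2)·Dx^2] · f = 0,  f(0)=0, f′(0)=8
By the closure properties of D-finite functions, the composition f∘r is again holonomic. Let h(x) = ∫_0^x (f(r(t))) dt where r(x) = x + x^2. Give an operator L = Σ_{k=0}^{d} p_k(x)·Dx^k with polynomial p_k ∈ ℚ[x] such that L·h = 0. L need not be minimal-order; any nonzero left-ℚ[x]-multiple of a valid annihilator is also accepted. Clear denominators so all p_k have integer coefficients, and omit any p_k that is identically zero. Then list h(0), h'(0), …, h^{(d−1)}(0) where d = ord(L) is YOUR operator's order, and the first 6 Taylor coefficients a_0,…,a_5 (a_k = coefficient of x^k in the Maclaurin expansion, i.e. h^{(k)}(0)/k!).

f: a_k = 0, 8, 0, -128/3, 0, 2048/5, …
Substitute x→r, Dx→(1/r')Dx; clear ⇒ L₀.
h=∫₀ˣh₀: take L = L₀·Dx.
L = (-2 + 32·x + 128·x^2 + 192·x^3 + 96·x^4)·Dx^2 + (1 + 2·x + 16·x^2 + 64·x^3 + 80·x^4 + 32·x^5)·Dx^3  (order 3).
h: a_k = 0, 0, 4, 8/3, -32/3, -128/5, …
ICs: h(0) = 0, h′(0) = 0, h′′(0) = 8.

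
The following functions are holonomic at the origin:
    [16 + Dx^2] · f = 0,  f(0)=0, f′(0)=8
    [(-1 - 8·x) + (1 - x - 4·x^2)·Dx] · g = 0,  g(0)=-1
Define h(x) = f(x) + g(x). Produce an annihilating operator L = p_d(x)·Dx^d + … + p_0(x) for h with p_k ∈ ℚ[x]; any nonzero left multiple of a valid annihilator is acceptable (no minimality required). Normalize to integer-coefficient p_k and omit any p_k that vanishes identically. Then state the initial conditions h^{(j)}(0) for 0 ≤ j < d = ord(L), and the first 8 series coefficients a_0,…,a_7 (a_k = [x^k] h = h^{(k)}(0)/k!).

L = (-560 - 4608·x - 1664·x^2 - 6144·x^3 - 10240·x^4 - 16384·x^5) + (208 - 272·x - 896·x^2 + 1408·x^3 + 1536·x^4 - 6144·x^5 - 8192·x^6)·Dx + (-35 - 288·x - 104·x^2 - 384·x^3 - 640·x^4 - 1024·x^5)·Dx^2 + (13 - 17·x - 56·x^2 + 88·x^3 + 96·x^4 - 384·x^5 - 512·x^6)·Dx^3  (order 3).
h: a_k = -1, 7, -5, -91/3, -29, -719/15, -181, -140963/315, …
ICs: h(0) = -1, h′(0) = 7, h′′(0) = -10.

f: a_k = 0, 8, 0, -64/3, 0, 256/15, 0, -2048/315, …
g: a_k = -1, -1, -5, -9, -29, -65, -181, -441, …
Weyl lclm of L_f,L_g ⇒ L₀ (ord ≤ 3).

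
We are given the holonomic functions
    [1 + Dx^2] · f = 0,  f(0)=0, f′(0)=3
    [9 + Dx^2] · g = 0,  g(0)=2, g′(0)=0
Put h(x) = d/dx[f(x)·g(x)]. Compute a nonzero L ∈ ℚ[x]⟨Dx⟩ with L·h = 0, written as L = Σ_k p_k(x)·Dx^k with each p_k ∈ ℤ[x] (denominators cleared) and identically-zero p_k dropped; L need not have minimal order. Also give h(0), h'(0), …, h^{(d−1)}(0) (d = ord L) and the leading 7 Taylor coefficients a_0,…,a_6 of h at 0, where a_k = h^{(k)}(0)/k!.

f: a_k = 0, 3, 0, -1/2, 0, 1/40, 0, …
g: a_k = 2, 0, -9, 0, 27/4, 0, -81/40, …
f·g: L₀ = L_f ⊗_s L_g, ord ≤ 2·2.
Differentiate: ansatz ord ≤ ord L₀ ⇒ L.
L = 64 + 20·Dx^2 + Dx^4  (order 4).
h: a_k = 6, 0, -84, 0, 124, 0, -1016/15, …
ICs: h(0) = 6, h′(0) = 0, h′′(0) = -168, h′′′(0) = 0.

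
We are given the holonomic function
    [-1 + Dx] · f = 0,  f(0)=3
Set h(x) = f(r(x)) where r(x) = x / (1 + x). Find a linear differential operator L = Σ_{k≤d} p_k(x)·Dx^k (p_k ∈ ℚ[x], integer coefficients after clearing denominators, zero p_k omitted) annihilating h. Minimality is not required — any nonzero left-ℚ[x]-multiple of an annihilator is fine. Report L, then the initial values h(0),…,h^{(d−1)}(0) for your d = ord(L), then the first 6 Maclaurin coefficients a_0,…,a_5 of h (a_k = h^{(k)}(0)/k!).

f: a_k = 3, 3, 3/2, 1/2, 1/8, 1/40, …
h₀=f(r): pull back L_f along r ⇒ L₀.
L = -1 + (1 + 2·x + x^2)·Dx  (order 1).
h: a_k = 3, 3, -3/2, 1/2, 1/8, -19/40, …
ICs: h(0) = 3.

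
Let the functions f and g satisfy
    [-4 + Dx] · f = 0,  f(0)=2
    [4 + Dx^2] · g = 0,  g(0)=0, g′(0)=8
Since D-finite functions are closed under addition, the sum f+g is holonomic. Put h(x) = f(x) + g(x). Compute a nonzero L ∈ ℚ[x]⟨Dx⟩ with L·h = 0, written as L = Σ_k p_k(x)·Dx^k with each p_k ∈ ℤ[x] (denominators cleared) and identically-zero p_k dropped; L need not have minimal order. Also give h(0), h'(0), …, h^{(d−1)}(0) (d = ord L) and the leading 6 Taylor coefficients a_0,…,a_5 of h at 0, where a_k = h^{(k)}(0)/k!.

L = -16 + 4·Dx - 4·Dx^2 + Dx^3  (order 3).
h: a_k = 2, 16, 16, 16, 64/3, 272/15, …
ICs: h(0) = 2, h′(0) = 16, h′′(0) = 32.

f: a_k = 2, 8, 16, 64/3, 64/3, 256/15, …
g: a_k = 0, 8, 0, -16/3, 0, 16/15, …
L₀ := lclm(L_f,L_g); ord L₀ ≤ 1+2.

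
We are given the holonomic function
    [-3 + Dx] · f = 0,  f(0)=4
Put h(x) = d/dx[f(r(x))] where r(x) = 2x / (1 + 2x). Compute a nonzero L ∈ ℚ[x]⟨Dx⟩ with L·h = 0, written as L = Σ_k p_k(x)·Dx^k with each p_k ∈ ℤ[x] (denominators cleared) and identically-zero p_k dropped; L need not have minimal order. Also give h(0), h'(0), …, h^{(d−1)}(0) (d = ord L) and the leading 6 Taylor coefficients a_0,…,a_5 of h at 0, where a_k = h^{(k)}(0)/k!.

L = (2 - 8·x) + (-1 - 4·x - 4·x^2)·Dx  (order 1).
h: a_k = 24, 48, -144, 96, 336, -6624/5, …
ICs: h(0) = 24.

f: a_k = 4, 12, 18, 18, 27/2, 81/10, …
h₀=f(r): pull back L_f along r ⇒ L₀.
Derive L from L₀ (diff closure).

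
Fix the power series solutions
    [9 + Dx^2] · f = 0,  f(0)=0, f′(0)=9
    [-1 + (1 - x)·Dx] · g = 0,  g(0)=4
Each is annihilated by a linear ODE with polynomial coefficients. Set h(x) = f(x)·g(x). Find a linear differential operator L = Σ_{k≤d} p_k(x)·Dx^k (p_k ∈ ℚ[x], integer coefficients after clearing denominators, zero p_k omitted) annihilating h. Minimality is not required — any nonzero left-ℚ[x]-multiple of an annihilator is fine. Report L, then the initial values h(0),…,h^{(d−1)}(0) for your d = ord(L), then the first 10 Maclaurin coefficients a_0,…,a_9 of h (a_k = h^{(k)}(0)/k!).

L = (-9 + 9·x) + 2·Dx + (-1 + x)·Dx^2  (order 2).
h: a_k = 0, 36, 36, -18, -18, 63/10, 63/10, 153/140, 153/140, 279/160, …
ICs: h(0) = 0, h′(0) = 36.

f: a_k = 0, 9, 0, -27/2, 0, 243/40, 0, -729/560, 0, 729/4480, …
g: a_k = 4, 4, 4, 4, 4, 4, 4, 4, 4, 4, …
L₀ := L_f ⊗_s L_g (sym. prod.), ord ≤ 2.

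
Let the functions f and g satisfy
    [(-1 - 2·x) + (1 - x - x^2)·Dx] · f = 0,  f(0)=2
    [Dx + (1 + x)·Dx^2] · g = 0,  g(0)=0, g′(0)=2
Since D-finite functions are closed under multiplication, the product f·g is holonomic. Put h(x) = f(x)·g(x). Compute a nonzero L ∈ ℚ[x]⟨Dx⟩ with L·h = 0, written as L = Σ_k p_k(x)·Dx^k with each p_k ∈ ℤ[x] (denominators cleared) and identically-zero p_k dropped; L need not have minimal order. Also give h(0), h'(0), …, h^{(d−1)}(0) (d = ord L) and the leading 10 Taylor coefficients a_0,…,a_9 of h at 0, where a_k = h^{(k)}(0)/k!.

L = (3 + 4·x) + (1 + 7·x + 5·x^2)·Dx + (-1 + 2·x^2 + x^3)·Dx^2  (order 2).
h: a_k = 0, 4, 2, 22/3, 25/3, 247/15, 362/15, 1441/35, 13609/210, 13409/126, …
ICs: h(0) = 0, h′(0) = 4.

f: a_k = 2, 2, 4, 6, 10, 16, 26, 42, 68, 110, …
g: a_k = 0, 2, -1, 2/3, -1/2, 2/5, -1/3, 2/7, -1/4, 2/9, …
f·g: L₀ = L_f ⊗_s L_g, ord ≤ 1·2.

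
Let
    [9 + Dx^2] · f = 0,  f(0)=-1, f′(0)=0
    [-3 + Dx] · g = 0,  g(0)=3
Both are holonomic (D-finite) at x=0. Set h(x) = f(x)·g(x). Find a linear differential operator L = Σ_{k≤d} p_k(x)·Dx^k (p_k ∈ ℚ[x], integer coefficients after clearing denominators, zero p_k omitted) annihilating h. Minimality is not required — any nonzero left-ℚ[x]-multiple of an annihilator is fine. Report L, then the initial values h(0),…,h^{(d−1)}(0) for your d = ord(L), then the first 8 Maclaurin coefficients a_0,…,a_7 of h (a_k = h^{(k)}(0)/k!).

L = 18 - 6·Dx + Dx^2  (order 2).
h: a_k = -3, -9, 0, 27, 81/2, 243/10, 0, -729/70, …
ICs: h(0) = -3, h′(0) = -9.

f: a_k = -1, 0, 9/2, 0, -27/8, 0, 81/80, 0, …
g: a_k = 3, 9, 27/2, 27/2, 81/8, 243/40, 243/80, 729/560, …
L₀ := L_f ⊗_s L_g (sym. prod.), ord ≤ 2.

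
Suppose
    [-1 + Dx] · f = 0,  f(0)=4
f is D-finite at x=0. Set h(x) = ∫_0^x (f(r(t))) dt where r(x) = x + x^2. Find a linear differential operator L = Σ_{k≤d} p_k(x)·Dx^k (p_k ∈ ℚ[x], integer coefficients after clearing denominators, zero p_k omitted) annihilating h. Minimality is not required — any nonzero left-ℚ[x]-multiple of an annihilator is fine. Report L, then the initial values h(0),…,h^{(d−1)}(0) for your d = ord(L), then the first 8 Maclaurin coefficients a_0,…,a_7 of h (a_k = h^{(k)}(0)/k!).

f: a_k = 4, 4, 2, 2/3, 1/6, 1/30, 1/180, 1/1260, …
Change of var in L_f (x↦r) gives L₀.
∫: right-multiply L₀ by Dx.
L = (-1 - 2·x)·Dx + Dx^2  (order 2).
h: a_k = 0, 4, 2, 2, 7/6, 5/6, 9/20, 331/1260, …
ICs: h(0) = 0, h′(0) = 4.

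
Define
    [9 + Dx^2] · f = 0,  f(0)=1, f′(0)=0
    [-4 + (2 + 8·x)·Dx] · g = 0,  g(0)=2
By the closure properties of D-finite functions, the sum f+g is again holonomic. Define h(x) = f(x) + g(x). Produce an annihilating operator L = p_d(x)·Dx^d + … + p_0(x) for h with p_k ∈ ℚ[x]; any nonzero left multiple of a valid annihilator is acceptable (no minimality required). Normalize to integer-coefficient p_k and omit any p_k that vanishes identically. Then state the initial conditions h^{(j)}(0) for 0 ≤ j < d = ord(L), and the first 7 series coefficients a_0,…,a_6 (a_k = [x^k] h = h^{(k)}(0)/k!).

L = (-378 - 1296·x - 2592·x^2) + (45 + 828·x + 3888·x^2 + 5184·x^3)·Dx + (-42 - 144·x - 288·x^2)·Dx^2 + (5 + 92·x + 432·x^2 + 576·x^3)·Dx^3  (order 3).
h: a_k = 3, 4, -17/2, 8, -133/8, 56, -13521/80, …
ICs: h(0) = 3, h′(0) = 4, h′′(0) = -17.

f: a_k = 1, 0, -9/2, 0, 27/8, 0, -81/80, …
g: a_k = 2, 4, -4, 8, -20, 56, -168, …
Weyl lclm of L_f,L_g ⇒ L₀ (ord ≤ 3).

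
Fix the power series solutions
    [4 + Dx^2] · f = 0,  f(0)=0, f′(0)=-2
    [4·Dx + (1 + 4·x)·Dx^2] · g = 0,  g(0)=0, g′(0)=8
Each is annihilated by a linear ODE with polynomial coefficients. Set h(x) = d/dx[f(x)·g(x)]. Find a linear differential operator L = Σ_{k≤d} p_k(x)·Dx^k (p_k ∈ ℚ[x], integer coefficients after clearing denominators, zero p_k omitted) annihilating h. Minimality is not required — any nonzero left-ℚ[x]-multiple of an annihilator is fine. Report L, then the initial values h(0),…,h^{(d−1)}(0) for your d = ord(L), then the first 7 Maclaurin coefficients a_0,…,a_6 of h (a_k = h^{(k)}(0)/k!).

f: a_k = 0, -2, 0, 4/3, 0, -4/15, 0, …
g: a_k = 0, 8, -16, 128/3, -128, 2048/5, -4096/3, …
Sym-product of L_f,L_g gives L₀ (≤ ord 4).
Derive L from L₀ (diff closure).
L = (-832 - 992·x - 5568·x^2 - 12288·x^3 - 2048·x^4 + 24576·x^5 + 16384·x^6) + (-264 - 1568·x - 2560·x^2 + 10240·x^4 + 8192·x^5)·Dx + (-220 - 368·x - 1760·x^2 - 3072·x^3 + 2048·x^4 + 12288·x^5 + 8192·x^6)·Dx^2 + (-66 - 392·x - 640·x^2 + 2560·x^4 + 2048·x^5)·Dx^3 + (-3 - 30·x - 92·x^2 + 640·x^4 + 1536·x^5 + 1024·x^6)·Dx^4  (order 4).
h: a_k = 0, -32, 96, -896/3, 3520/3, -13760/3, 269248/15, …
ICs: h(0) = 0, h′(0) = -32, h′′(0) = 192, h′′′(0) = -1792.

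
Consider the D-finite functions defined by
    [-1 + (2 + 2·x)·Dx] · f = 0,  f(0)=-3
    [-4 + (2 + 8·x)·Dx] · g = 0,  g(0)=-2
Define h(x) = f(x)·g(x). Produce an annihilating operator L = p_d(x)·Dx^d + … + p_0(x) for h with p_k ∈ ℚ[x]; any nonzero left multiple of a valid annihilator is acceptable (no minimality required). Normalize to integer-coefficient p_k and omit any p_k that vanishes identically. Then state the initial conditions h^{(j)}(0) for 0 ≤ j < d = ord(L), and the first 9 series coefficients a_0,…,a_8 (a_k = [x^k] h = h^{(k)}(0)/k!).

L = (-5 - 8·x) + (2 + 10·x + 8·x^2)·Dx  (order 1).
h: a_k = 6, 15, -27/4, 135/8, -2943/64, 17145/128, -210087/512, 1337175/1024, -70109415/16384, …
ICs: h(0) = 6.

f: a_k = -3, -3/2, 3/8, -3/16, 15/128, -21/256, 63/1024, -99/2048, 1287/32768, …
g: a_k = -2, -4, 4, -8, 20, -56, 168, -528, 1716, …
Product ⇒ symmetric product L₀, ord ≤ 1.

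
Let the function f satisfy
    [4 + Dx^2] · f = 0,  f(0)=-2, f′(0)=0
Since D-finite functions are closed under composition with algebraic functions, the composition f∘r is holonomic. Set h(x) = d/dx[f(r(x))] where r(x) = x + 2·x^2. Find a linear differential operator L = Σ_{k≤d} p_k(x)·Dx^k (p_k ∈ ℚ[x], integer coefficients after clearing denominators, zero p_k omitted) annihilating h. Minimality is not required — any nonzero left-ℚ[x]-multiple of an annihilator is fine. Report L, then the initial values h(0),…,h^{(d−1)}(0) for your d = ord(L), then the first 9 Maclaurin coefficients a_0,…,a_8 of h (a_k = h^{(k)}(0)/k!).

f: a_k = -2, 0, 4, 0, -4/3, 0, 8/45, 0, -4/315, …
f∘r: x↦r, Dx↦Dx/r' in L_f ⇒ L₀.
Differentiate: ansatz ord ≤ ord L₀ ⇒ L.
L = (52 + 64·x + 384·x^2 + 1024·x^3 + 1024·x^4) + (-12 - 48·x)·Dx + (1 + 8·x + 16·x^2)·Dx^2  (order 2).
h: a_k = 0, 8, 48, 176/3, -160/3, -2864/15, -4256/15, -26912/315, 8896/35, …
ICs: h(0) = 0, h′(0) = 8.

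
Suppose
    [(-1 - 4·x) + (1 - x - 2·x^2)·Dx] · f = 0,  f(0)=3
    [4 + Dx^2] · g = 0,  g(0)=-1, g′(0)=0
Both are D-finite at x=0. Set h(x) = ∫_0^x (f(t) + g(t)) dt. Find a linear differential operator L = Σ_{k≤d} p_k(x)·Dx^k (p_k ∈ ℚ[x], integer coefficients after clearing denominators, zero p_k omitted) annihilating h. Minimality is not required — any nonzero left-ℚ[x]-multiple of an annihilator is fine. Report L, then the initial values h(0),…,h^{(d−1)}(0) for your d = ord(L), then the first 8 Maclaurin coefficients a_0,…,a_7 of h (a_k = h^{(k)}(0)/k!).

L = (68 + 304·x + 200·x^2 + 320·x^3 + 160·x^4 + 128·x^5)·Dx + (-20 + 12·x + 24·x^2 + 8·x^3 + 48·x^4 + 96·x^5 + 64·x^6)·Dx^2 + (17 + 76·x + 50·x^2 + 80·x^3 + 40·x^4 + 32·x^5)·Dx^3 + (-5 + 3·x + 6·x^2 + 2·x^3 + 12·x^4 + 24·x^5 + 16·x^6)·Dx^4  (order 4).
h: a_k = 0, 2, 3/2, 11/3, 15/4, 97/15, 21/2, 5809/315, …
ICs: h(0) = 0, h′(0) = 2, h′′(0) = 3, h′′′(0) = 22.

f: a_k = 3, 3, 9, 15, 33, 63, 129, 255, …
g: a_k = -1, 0, 2, 0, -2/3, 0, 4/45, 0, …
f+g: L₀ = lclm(L_f,L_g), ord ≤ 1+2.
h=∫₀ˣh₀: take L = L₀·Dx.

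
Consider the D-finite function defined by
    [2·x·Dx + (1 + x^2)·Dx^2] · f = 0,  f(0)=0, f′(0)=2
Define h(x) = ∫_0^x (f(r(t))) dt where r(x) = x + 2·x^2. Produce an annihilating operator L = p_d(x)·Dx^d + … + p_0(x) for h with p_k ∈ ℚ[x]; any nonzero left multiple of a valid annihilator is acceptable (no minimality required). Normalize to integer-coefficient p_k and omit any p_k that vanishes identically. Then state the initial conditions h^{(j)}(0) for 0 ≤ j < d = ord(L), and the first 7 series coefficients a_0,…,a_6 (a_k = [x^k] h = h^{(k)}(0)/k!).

L = (-4 + 2·x + 16·x^2 + 48·x^3 + 48·x^4)·Dx^2 + (1 + 4·x + x^2 + 8·x^3 + 20·x^4 + 16·x^5)·Dx^3  (order 3).
h: a_k = 0, 0, 1, 4/3, -1/6, -4/5, -19/15, …
ICs: h(0) = 0, h′(0) = 0, h′′(0) = 2.

f: a_k = 0, 2, 0, -2/3, 0, 2/5, 0, …
f∘r: x↦r, Dx↦Dx/r' in L_f ⇒ L₀.
Integrate: L := L₀·Dx.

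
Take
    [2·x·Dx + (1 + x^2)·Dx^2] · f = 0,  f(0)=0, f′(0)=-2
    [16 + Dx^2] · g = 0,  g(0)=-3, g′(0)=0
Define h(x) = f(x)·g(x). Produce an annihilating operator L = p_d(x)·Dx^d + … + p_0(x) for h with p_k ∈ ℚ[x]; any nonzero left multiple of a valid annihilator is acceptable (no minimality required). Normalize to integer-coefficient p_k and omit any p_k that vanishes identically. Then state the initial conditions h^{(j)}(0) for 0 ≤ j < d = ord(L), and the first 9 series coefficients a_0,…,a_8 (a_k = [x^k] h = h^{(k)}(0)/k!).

f: a_k = 0, -2, 0, 2/3, 0, -2/5, 0, 2/7, 0, …
g: a_k = -3, 0, 24, 0, -32, 0, 256/15, 0, -512/105, …
Product ⇒ symmetric product L₀, ord ≤ 4.
L = (5440 + 19136·x^2 + 25856·x^4 + 16384·x^6 + 4096·x^8) + (1152·x + 3200·x^3 + 3072·x^5 + 1024·x^7)·Dx + (612 + 2252·x^2 + 3168·x^4 + 2048·x^6 + 512·x^8)·Dx^2 + (72·x + 200·x^3 + 192·x^5 + 64·x^7)·Dx^3 + (17 + 66·x^2 + 97·x^4 + 64·x^6 + 16·x^8)·Dx^4  (order 4).
h: a_k = 0, 6, 0, -50, 0, 406/5, 0, -6922/105, 0, …
ICs: h(0) = 0, h′(0) = 6, h′′(0) = 0, h′′′(0) = -300.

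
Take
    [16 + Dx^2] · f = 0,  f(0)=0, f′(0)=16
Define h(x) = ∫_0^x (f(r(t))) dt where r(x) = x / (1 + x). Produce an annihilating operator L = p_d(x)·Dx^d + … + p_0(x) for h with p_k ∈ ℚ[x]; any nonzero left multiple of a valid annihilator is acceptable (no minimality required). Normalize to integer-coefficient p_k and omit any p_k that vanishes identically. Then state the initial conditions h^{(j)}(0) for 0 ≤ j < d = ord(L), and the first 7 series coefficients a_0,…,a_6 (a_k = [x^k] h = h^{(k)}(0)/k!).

L = 16·Dx + (2 + 6·x + 6·x^2 + 2·x^3)·Dx^2 + (1 + 4·x + 6·x^2 + 4·x^3 + x^4)·Dx^3  (order 3).
h: a_k = 0, 0, 8, -16/3, -20/3, 112/5, -1544/45, …
ICs: h(0) = 0, h′(0) = 0, h′′(0) = 16.

f: a_k = 0, 16, 0, -128/3, 0, 512/15, 0, …
f∘r: x↦r, Dx↦Dx/r' in L_f ⇒ L₀.
h=∫h₀ ⇒ L = L₀·Dx.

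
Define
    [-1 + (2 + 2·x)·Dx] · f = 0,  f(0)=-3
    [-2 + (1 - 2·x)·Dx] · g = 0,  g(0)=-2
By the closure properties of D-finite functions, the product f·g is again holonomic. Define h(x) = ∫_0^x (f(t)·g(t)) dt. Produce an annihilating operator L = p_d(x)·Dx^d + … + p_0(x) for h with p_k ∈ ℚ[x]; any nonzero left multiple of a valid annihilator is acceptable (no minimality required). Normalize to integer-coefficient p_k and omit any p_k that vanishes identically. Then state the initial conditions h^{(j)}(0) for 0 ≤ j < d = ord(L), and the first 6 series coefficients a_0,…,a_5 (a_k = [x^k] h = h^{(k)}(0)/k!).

f: a_k = -3, -3/2, 3/8, -3/16, 15/128, -21/256, …
g: a_k = -2, -4, -8, -16, -32, -64, …
Sym-product of L_f,L_g gives L₀ (≤ ord 1).
∫: right-multiply L₀ by Dx.
L = (5 + 2·x)·Dx + (-2 + 2·x + 4·x^2)·Dx^2  (order 2).
h: a_k = 0, 6, 15/2, 39/4, 471/32, 7521/320, …
ICs: h(0) = 0, h′(0) = 6.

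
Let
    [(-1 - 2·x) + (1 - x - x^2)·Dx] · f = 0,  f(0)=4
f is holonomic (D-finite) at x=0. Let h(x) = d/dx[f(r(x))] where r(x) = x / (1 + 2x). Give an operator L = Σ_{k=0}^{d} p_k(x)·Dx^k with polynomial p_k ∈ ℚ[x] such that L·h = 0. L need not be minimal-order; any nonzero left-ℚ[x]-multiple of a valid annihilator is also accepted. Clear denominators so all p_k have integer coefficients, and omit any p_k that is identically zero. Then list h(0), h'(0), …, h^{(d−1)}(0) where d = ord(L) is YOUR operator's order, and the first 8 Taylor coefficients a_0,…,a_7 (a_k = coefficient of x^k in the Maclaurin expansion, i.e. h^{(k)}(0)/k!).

f: a_k = 4, 4, 8, 12, 20, 32, 52, 84, …
Change of var in L_f (x↦r) gives L₀.
Derive L from L₀ (diff closure).
L = (-6·x - 18·x^2 - 16·x^3) + (-1 - 9·x - 27·x^2 - 30·x^3 - 8·x^4)·Dx  (order 1).
h: a_k = 4, 0, -12, 48, -160, 504, -1540, 4608, …
ICs: h(0) = 4.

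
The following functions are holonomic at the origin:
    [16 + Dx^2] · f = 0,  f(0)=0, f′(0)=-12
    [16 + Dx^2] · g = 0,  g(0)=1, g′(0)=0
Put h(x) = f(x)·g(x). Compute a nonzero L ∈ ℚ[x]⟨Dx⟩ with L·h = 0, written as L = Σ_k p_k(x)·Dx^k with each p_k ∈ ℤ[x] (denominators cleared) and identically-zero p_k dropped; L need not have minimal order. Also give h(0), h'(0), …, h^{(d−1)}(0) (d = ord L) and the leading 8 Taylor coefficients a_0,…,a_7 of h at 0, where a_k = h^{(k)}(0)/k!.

f: a_k = 0, -12, 0, 32, 0, -128/5, 0, 1024/105, …
g: a_k = 1, 0, -8, 0, 32/3, 0, -256/45, 0, …
Sym-product of L_f,L_g gives L₀ (≤ ord 4).
L = 64·Dx + Dx^3  (order 3).
h: a_k = 0, -12, 0, 128, 0, -2048/5, 0, 65536/105, …
ICs: h(0) = 0, h′(0) = -12, h′′(0) = 0.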